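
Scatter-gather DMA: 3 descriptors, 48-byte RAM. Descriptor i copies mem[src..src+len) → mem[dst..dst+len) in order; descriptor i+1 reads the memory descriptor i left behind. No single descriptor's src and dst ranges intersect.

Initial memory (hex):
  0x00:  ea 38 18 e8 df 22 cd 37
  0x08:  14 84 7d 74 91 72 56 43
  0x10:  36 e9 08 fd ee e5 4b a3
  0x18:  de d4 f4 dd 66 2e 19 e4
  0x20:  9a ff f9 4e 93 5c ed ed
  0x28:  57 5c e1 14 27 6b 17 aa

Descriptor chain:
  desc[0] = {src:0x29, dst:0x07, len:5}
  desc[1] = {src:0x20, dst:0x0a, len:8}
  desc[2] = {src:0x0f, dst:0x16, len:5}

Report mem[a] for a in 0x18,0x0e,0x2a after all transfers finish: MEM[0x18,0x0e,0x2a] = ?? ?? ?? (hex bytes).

#0 dst[0x07+5] := {0x5c,0xe1,0x14,0x27,0x6b}
#1 dst[0x0a+8] := {0x9a,0xff,0xf9,0x4e,0x93,0x5c,0xed,0xed}
#2 dst[0x16+5] := {0x5c,0xed,0xed,0x08,0xfd}
query mem[0x18]=0xed, mem[0x0e]=0x93, mem[0x2a]=0xe1

MEM[0x18,0x0e,0x2a] = ed 93 e1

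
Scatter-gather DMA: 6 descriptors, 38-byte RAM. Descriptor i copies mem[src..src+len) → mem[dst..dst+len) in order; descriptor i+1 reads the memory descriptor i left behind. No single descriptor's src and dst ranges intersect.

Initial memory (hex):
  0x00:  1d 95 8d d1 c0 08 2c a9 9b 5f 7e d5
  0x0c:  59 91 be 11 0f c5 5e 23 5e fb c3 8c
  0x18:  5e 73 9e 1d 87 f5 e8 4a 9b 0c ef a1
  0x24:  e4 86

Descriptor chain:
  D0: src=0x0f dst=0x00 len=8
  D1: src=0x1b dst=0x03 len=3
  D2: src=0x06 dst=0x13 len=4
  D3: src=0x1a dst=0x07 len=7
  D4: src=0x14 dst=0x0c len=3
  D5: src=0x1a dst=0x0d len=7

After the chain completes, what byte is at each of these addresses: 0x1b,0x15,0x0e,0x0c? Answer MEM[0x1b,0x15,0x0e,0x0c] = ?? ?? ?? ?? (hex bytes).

MEM[0x1b,0x15,0x0e,0x0c] = 1d 9b 1d c3

#0 dst[0x00+8] := {0x11,0x0f,0xc5,0x5e,0x23,0x5e,0xfb,0xc3}
#1 dst[0x03+3] := {0x1d,0x87,0xf5}
#2 dst[0x13+4] := {0xfb,0xc3,0x9b,0x5f}
#3 dst[0x07+7] := {0x9e,0x1d,0x87,0xf5,0xe8,0x4a,0x9b}
#4 dst[0x0c+3] := {0xc3,0x9b,0x5f}
#5 dst[0x0d+7] := {0x9e,0x1d,0x87,0xf5,0xe8,0x4a,0x9b}
query mem[0x1b]=0x1d, mem[0x15]=0x9b, mem[0x0e]=0x1d, mem[0x0c]=0xc3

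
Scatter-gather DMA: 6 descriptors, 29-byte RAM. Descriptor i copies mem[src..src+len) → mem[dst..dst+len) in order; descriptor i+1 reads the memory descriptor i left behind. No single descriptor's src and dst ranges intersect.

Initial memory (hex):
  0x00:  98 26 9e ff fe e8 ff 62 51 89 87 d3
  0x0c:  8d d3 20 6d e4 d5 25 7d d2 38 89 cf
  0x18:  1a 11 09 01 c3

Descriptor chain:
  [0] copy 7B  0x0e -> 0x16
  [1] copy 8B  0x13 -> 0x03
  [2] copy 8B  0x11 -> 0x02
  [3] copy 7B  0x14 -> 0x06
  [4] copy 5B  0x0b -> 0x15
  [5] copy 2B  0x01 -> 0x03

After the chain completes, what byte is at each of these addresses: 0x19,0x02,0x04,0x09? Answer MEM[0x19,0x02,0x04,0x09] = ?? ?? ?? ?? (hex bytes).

[0] 0x0e->0x16 len=7 : 20 6d e4 d5 25 7d d2
[1] 0x13->0x03 len=8 : 7d d2 38 20 6d e4 d5 25
[2] 0x11->0x02 len=8 : d5 25 7d d2 38 20 6d e4
[3] 0x14->0x06 len=7 : d2 38 20 6d e4 d5 25
[4] 0x0b->0x15 len=5 : d5 25 d3 20 6d
[5] 0x01->0x03 len=2 : 26 d5
query mem[0x19]=0x6d, mem[0x02]=0xd5, mem[0x04]=0xd5, mem[0x09]=0x6d

MEM[0x19,0x02,0x04,0x09] = 6d d5 d5 6d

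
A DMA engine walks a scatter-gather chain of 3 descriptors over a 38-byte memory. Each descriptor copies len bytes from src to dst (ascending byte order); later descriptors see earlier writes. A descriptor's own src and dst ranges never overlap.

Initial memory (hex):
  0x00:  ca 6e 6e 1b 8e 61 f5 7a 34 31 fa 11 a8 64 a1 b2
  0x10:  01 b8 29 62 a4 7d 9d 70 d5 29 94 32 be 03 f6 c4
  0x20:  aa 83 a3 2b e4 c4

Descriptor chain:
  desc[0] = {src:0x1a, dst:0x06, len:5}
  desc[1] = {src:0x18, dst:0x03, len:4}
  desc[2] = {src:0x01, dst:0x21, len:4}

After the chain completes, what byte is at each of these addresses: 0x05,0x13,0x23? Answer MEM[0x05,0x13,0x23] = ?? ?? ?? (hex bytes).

MEM[0x05,0x13,0x23] = 94 62 d5

[0] 0x1a->0x06 len=5 : 94 32 be 03 f6
[1] 0x18->0x03 len=4 : d5 29 94 32
[2] 0x01->0x21 len=4 : 6e 6e d5 29
query mem[0x05]=0x94, mem[0x13]=0x62, mem[0x23]=0xd5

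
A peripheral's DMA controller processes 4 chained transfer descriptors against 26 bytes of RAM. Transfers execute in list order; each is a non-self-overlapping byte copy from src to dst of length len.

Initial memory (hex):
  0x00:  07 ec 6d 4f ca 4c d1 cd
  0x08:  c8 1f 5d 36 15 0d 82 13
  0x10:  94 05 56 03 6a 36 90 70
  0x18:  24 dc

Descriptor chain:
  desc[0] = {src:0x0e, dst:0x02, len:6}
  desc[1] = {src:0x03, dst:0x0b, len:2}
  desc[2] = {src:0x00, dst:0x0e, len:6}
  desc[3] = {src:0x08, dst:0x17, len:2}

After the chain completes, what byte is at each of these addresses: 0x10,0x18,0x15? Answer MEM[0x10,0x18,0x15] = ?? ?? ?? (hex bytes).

MEM[0x10,0x18,0x15] = 82 1f 36

D0: mem[0x02..0x07] <- [82 13 94 05 56 03]
D1: mem[0x0b..0x0c] <- [13 94]
D2: mem[0x0e..0x13] <- [07 ec 82 13 94 05]
D3: mem[0x17..0x18] <- [c8 1f]
query mem[0x10]=0x82, mem[0x18]=0x1f, mem[0x15]=0x36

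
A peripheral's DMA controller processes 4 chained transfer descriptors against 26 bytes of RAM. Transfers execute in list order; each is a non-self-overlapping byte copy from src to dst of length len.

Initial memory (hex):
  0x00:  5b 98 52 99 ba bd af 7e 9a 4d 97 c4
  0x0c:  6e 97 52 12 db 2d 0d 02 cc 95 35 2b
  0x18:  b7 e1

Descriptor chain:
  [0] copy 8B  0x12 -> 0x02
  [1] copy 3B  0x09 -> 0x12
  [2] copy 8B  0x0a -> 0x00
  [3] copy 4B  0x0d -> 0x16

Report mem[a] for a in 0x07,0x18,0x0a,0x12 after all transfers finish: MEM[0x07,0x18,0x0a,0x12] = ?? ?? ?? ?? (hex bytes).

MEM[0x07,0x18,0x0a,0x12] = 2d 12 97 e1

#0 dst[0x02+8] := {0x0d,0x02,0xcc,0x95,0x35,0x2b,0xb7,0xe1}
#1 dst[0x12+3] := {0xe1,0x97,0xc4}
#2 dst[0x00+8] := {0x97,0xc4,0x6e,0x97,0x52,0x12,0xdb,0x2d}
#3 dst[0x16+4] := {0x97,0x52,0x12,0xdb}
query mem[0x07]=0x2d, mem[0x18]=0x12, mem[0x0a]=0x97, mem[0x12]=0xe1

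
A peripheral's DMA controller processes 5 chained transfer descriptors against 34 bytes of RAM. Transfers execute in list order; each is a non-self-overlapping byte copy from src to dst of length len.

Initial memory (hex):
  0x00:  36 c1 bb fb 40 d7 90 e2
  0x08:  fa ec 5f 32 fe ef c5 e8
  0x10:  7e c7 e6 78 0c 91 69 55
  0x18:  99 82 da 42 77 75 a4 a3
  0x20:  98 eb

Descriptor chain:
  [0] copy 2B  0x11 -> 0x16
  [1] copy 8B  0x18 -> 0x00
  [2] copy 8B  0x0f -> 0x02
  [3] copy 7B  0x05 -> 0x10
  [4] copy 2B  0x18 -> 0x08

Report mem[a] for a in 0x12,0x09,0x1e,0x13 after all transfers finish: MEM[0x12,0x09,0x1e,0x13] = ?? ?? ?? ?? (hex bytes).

  after D0: wrote 2B at 0x16 = c7e6
  after D1: wrote 8B at 0x00 = 9982da427775a4a3
  after D2: wrote 8B at 0x02 = e87ec7e6780c91c7
  after D3: wrote 7B at 0x10 = e6780c91c75f32
  after D4: wrote 2B at 0x08 = 9982
query mem[0x12]=0x0c, mem[0x09]=0x82, mem[0x1e]=0xa4, mem[0x13]=0x91

MEM[0x12,0x09,0x1e,0x13] = 0c 82 a4 91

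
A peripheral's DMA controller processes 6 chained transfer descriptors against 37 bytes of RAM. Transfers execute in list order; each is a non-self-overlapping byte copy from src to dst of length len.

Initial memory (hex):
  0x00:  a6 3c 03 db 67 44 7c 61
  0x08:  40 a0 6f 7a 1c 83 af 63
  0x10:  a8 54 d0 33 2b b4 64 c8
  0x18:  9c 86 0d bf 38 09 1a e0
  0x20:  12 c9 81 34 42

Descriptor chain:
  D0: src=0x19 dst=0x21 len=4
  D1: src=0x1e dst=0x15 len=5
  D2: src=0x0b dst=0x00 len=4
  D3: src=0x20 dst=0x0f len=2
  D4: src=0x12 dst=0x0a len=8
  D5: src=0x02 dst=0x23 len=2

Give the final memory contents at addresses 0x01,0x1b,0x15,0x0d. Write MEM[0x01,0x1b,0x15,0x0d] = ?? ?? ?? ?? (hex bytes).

MEM[0x01,0x1b,0x15,0x0d] = 1c bf 1a 1a

#0 dst[0x21+4] := {0x86,0x0d,0xbf,0x38}
#1 dst[0x15+5] := {0x1a,0xe0,0x12,0x86,0x0d}
#2 dst[0x00+4] := {0x7a,0x1c,0x83,0xaf}
#3 dst[0x0f+2] := {0x12,0x86}
#4 dst[0x0a+8] := {0xd0,0x33,0x2b,0x1a,0xe0,0x12,0x86,0x0d}
#5 dst[0x23+2] := {0x83,0xaf}
query mem[0x01]=0x1c, mem[0x1b]=0xbf, mem[0x15]=0x1a, mem[0x0d]=0x1a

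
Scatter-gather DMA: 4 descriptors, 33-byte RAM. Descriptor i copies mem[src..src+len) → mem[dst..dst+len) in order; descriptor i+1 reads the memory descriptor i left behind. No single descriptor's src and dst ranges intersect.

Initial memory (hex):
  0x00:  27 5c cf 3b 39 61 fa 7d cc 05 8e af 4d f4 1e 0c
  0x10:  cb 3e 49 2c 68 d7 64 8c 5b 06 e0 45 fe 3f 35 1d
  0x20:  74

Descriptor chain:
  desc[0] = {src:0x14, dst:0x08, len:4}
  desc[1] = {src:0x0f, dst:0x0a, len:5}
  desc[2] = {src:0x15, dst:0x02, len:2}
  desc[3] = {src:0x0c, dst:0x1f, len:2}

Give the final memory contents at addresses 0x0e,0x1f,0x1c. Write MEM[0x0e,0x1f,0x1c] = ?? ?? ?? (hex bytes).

D0: mem[0x08..0x0b] <- [68 d7 64 8c]
D1: mem[0x0a..0x0e] <- [0c cb 3e 49 2c]
D2: mem[0x02..0x03] <- [d7 64]
D3: mem[0x1f..0x20] <- [3e 49]
query mem[0x0e]=0x2c, mem[0x1f]=0x3e, mem[0x1c]=0xfe

MEM[0x0e,0x1f,0x1c] = 2c 3e fe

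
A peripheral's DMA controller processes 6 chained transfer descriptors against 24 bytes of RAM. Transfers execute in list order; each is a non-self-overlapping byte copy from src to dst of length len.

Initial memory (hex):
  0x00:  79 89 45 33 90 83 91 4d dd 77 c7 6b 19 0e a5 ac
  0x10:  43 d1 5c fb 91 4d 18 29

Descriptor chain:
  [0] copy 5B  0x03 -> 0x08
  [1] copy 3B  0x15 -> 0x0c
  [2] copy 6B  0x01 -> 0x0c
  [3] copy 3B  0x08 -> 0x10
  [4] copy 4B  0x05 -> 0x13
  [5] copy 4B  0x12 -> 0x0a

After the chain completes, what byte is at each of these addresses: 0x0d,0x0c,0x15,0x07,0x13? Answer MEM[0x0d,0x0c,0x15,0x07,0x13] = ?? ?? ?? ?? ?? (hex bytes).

MEM[0x0d,0x0c,0x15,0x07,0x13] = 4d 91 4d 4d 83

#0 dst[0x08+5] := {0x33,0x90,0x83,0x91,0x4d}
#1 dst[0x0c+3] := {0x4d,0x18,0x29}
#2 dst[0x0c+6] := {0x89,0x45,0x33,0x90,0x83,0x91}
#3 dst[0x10+3] := {0x33,0x90,0x83}
#4 dst[0x13+4] := {0x83,0x91,0x4d,0x33}
#5 dst[0x0a+4] := {0x83,0x83,0x91,0x4d}
query mem[0x0d]=0x4d, mem[0x0c]=0x91, mem[0x15]=0x4d, mem[0x07]=0x4d, mem[0x13]=0x83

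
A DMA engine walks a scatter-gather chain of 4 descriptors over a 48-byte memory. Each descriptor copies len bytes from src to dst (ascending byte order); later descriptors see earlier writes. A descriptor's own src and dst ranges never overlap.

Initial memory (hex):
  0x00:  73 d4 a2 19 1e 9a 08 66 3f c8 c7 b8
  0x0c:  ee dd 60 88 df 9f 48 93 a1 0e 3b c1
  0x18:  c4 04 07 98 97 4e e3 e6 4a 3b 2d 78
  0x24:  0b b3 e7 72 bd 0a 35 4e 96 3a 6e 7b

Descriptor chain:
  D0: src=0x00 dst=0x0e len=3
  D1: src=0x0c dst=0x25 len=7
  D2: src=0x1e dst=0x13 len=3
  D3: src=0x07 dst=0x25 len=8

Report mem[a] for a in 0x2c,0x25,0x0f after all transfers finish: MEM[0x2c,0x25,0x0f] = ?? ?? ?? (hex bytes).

MEM[0x2c,0x25,0x0f] = 73 66 d4

[0] 0x00->0x0e len=3 : 73 d4 a2
[1] 0x0c->0x25 len=7 : ee dd 73 d4 a2 9f 48
[2] 0x1e->0x13 len=3 : e3 e6 4a
[3] 0x07->0x25 len=8 : 66 3f c8 c7 b8 ee dd 73
query mem[0x2c]=0x73, mem[0x25]=0x66, mem[0x0f]=0xd4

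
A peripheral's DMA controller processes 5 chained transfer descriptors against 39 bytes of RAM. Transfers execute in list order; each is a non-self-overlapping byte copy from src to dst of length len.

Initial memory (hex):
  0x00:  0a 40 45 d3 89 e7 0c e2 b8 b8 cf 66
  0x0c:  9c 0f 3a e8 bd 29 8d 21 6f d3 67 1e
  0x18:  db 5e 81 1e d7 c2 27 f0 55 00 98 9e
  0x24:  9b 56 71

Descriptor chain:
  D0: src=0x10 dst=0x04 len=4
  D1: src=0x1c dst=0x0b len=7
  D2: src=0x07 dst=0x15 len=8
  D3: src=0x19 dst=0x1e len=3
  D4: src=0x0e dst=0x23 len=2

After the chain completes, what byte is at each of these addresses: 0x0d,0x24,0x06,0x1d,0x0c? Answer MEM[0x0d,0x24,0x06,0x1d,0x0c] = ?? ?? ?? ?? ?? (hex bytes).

[0] 0x10->0x04 len=4 : bd 29 8d 21
[1] 0x1c->0x0b len=7 : d7 c2 27 f0 55 00 98
[2] 0x07->0x15 len=8 : 21 b8 b8 cf d7 c2 27 f0
[3] 0x19->0x1e len=3 : d7 c2 27
[4] 0x0e->0x23 len=2 : f0 55
query mem[0x0d]=0x27, mem[0x24]=0x55, mem[0x06]=0x8d, mem[0x1d]=0xc2, mem[0x0c]=0xc2

MEM[0x0d,0x24,0x06,0x1d,0x0c] = 27 55 8d c2 c2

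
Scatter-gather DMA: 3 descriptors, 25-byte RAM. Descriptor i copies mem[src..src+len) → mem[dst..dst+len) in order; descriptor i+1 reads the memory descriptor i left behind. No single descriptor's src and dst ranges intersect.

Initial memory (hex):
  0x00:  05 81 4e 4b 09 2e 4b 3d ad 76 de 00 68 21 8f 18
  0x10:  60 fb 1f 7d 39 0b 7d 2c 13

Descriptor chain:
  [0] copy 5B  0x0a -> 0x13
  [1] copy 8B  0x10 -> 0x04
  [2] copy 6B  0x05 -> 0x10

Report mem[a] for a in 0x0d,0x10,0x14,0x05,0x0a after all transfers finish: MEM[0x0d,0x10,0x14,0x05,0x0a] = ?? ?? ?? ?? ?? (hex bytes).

MEM[0x0d,0x10,0x14,0x05,0x0a] = 21 fb 68 fb 21

D0: mem[0x13..0x17] <- [de 00 68 21 8f]
D1: mem[0x04..0x0b] <- [60 fb 1f de 00 68 21 8f]
D2: mem[0x10..0x15] <- [fb 1f de 00 68 21]
query mem[0x0d]=0x21, mem[0x10]=0xfb, mem[0x14]=0x68, mem[0x05]=0xfb, mem[0x0a]=0x21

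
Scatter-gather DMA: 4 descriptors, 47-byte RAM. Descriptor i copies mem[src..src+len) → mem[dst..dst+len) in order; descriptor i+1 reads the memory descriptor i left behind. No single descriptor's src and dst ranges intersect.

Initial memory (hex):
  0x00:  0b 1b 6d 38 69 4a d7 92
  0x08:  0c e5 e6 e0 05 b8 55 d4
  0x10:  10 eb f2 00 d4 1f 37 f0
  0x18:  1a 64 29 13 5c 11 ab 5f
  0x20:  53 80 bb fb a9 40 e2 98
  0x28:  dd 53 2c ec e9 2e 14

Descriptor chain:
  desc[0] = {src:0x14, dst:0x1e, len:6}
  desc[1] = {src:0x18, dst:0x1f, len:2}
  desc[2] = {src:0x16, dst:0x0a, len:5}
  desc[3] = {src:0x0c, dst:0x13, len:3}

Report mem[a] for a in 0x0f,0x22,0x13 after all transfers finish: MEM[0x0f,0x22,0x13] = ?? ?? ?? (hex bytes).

MEM[0x0f,0x22,0x13] = d4 1a 1a

D0: mem[0x1e..0x23] <- [d4 1f 37 f0 1a 64]
D1: mem[0x1f..0x20] <- [1a 64]
D2: mem[0x0a..0x0e] <- [37 f0 1a 64 29]
D3: mem[0x13..0x15] <- [1a 64 29]
query mem[0x0f]=0xd4, mem[0x22]=0x1a, mem[0x13]=0x1a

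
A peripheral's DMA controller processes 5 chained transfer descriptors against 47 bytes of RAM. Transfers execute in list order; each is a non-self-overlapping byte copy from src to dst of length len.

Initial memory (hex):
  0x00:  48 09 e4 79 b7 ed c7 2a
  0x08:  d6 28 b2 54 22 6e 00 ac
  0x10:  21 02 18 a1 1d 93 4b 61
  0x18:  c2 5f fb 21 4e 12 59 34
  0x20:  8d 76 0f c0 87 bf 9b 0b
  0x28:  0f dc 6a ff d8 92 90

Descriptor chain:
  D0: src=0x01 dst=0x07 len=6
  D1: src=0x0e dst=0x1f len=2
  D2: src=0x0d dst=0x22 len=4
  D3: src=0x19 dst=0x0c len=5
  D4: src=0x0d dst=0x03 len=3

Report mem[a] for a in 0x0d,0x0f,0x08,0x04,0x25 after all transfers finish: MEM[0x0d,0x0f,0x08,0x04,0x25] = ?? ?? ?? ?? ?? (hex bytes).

MEM[0x0d,0x0f,0x08,0x04,0x25] = fb 4e e4 21 21

D0: mem[0x07..0x0c] <- [09 e4 79 b7 ed c7]
D1: mem[0x1f..0x20] <- [00 ac]
D2: mem[0x22..0x25] <- [6e 00 ac 21]
D3: mem[0x0c..0x10] <- [5f fb 21 4e 12]
D4: mem[0x03..0x05] <- [fb 21 4e]
query mem[0x0d]=0xfb, mem[0x0f]=0x4e, mem[0x08]=0xe4, mem[0x04]=0x21, mem[0x25]=0x21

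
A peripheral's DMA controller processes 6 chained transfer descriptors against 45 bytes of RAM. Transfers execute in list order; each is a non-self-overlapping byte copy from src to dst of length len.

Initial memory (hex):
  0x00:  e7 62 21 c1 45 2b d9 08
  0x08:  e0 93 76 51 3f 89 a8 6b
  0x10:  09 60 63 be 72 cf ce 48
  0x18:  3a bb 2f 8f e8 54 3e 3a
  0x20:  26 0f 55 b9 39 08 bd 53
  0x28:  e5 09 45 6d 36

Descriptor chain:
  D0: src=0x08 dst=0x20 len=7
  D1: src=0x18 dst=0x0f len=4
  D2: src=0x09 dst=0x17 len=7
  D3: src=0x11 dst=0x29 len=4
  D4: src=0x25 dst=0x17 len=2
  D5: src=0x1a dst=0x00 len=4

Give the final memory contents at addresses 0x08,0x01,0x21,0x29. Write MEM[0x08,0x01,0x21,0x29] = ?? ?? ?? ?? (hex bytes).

#0 dst[0x20+7] := {0xe0,0x93,0x76,0x51,0x3f,0x89,0xa8}
#1 dst[0x0f+4] := {0x3a,0xbb,0x2f,0x8f}
#2 dst[0x17+7] := {0x93,0x76,0x51,0x3f,0x89,0xa8,0x3a}
#3 dst[0x29+4] := {0x2f,0x8f,0xbe,0x72}
#4 dst[0x17+2] := {0x89,0xa8}
#5 dst[0x00+4] := {0x3f,0x89,0xa8,0x3a}
query mem[0x08]=0xe0, mem[0x01]=0x89, mem[0x21]=0x93, mem[0x29]=0x2f

MEM[0x08,0x01,0x21,0x29] = e0 89 93 2f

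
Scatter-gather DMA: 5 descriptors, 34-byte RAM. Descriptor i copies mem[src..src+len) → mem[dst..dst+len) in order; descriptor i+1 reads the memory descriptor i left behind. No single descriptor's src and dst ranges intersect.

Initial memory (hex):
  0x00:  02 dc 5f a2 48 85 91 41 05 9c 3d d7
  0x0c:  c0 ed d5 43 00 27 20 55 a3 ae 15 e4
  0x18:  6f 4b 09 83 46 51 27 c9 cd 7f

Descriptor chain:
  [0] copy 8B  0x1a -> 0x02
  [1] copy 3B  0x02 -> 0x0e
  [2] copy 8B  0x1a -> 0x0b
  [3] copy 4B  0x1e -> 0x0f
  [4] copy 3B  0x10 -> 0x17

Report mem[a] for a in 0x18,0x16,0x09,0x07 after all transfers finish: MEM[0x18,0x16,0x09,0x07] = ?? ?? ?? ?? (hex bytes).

MEM[0x18,0x16,0x09,0x07] = cd 15 7f c9

#0 dst[0x02+8] := {0x09,0x83,0x46,0x51,0x27,0xc9,0xcd,0x7f}
#1 dst[0x0e+3] := {0x09,0x83,0x46}
#2 dst[0x0b+8] := {0x09,0x83,0x46,0x51,0x27,0xc9,0xcd,0x7f}
#3 dst[0x0f+4] := {0x27,0xc9,0xcd,0x7f}
#4 dst[0x17+3] := {0xc9,0xcd,0x7f}
query mem[0x18]=0xcd, mem[0x16]=0x15, mem[0x09]=0x7f, mem[0x07]=0xc9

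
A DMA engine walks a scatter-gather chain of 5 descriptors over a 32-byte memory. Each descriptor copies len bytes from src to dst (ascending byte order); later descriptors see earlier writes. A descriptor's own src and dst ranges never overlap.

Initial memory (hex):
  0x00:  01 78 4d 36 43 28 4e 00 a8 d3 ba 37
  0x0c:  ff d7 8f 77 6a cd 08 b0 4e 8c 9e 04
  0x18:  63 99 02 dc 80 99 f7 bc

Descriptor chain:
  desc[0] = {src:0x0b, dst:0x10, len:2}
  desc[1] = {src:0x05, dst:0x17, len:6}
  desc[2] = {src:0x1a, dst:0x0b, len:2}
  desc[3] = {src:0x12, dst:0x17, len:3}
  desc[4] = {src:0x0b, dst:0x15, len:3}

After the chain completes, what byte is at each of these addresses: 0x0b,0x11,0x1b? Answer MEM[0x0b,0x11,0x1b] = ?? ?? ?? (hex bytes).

MEM[0x0b,0x11,0x1b] = a8 ff d3

[0] 0x0b->0x10 len=2 : 37 ff
[1] 0x05->0x17 len=6 : 28 4e 00 a8 d3 ba
[2] 0x1a->0x0b len=2 : a8 d3
[3] 0x12->0x17 len=3 : 08 b0 4e
[4] 0x0b->0x15 len=3 : a8 d3 d7
query mem[0x0b]=0xa8, mem[0x11]=0xff, mem[0x1b]=0xd3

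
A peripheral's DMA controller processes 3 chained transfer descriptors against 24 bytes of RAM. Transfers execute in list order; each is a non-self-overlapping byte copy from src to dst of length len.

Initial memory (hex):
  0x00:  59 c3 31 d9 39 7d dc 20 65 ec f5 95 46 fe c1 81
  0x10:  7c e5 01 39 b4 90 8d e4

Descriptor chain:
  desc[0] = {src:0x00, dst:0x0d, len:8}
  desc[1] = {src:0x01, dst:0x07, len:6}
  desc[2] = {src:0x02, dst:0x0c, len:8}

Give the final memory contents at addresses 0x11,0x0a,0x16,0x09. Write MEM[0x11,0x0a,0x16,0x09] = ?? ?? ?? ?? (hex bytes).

  after D0: wrote 8B at 0x0d = 59c331d9397ddc20
  after D1: wrote 6B at 0x07 = c331d9397ddc
  after D2: wrote 8B at 0x0c = 31d9397ddcc331d9
query mem[0x11]=0xc3, mem[0x0a]=0x39, mem[0x16]=0x8d, mem[0x09]=0xd9

MEM[0x11,0x0a,0x16,0x09] = c3 39 8d d9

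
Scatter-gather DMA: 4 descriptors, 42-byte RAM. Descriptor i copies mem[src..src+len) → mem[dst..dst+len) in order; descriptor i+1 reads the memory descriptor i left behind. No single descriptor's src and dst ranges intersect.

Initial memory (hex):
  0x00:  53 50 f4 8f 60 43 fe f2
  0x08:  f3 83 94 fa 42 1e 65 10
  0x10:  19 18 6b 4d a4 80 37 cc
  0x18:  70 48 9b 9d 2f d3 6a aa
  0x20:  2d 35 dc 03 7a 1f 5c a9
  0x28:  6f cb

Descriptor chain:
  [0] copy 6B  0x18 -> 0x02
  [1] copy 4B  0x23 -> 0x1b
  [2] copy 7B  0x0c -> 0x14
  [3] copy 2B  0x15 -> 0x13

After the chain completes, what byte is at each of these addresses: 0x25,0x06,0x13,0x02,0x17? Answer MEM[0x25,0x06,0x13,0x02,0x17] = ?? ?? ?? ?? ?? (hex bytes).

MEM[0x25,0x06,0x13,0x02,0x17] = 1f 2f 1e 70 10

  after D0: wrote 6B at 0x02 = 70489b9d2fd3
  after D1: wrote 4B at 0x1b = 037a1f5c
  after D2: wrote 7B at 0x14 = 421e651019186b
  after D3: wrote 2B at 0x13 = 1e65
query mem[0x25]=0x1f, mem[0x06]=0x2f, mem[0x13]=0x1e, mem[0x02]=0x70, mem[0x17]=0x10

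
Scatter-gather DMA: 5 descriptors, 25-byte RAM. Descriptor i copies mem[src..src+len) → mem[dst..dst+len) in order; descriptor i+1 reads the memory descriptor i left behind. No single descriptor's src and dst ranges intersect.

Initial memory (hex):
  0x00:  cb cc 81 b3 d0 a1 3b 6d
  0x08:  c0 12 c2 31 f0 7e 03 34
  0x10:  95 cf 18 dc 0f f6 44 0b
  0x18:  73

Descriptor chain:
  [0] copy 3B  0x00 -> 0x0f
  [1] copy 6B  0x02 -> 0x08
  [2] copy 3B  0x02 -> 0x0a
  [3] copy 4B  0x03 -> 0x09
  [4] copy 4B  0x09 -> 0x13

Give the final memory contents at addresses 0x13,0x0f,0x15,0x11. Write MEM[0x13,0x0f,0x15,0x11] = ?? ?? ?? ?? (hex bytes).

D0: mem[0x0f..0x11] <- [cb cc 81]
D1: mem[0x08..0x0d] <- [81 b3 d0 a1 3b 6d]
D2: mem[0x0a..0x0c] <- [81 b3 d0]
D3: mem[0x09..0x0c] <- [b3 d0 a1 3b]
D4: mem[0x13..0x16] <- [b3 d0 a1 3b]
query mem[0x13]=0xb3, mem[0x0f]=0xcb, mem[0x15]=0xa1, mem[0x11]=0x81

MEM[0x13,0x0f,0x15,0x11] = b3 cb a1 81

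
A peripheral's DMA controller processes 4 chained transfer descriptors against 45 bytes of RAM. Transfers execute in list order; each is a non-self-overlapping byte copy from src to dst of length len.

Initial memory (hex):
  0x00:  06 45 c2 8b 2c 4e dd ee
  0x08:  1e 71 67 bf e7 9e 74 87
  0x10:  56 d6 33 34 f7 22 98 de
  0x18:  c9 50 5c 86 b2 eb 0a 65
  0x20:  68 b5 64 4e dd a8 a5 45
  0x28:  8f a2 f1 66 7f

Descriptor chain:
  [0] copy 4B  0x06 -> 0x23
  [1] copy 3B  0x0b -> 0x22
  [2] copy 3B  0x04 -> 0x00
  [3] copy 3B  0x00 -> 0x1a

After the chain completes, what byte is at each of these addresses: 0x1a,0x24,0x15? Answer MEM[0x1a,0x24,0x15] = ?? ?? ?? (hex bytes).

#0 dst[0x23+4] := {0xdd,0xee,0x1e,0x71}
#1 dst[0x22+3] := {0xbf,0xe7,0x9e}
#2 dst[0x00+3] := {0x2c,0x4e,0xdd}
#3 dst[0x1a+3] := {0x2c,0x4e,0xdd}
query mem[0x1a]=0x2c, mem[0x24]=0x9e, mem[0x15]=0x22

MEM[0x1a,0x24,0x15] = 2c 9e 22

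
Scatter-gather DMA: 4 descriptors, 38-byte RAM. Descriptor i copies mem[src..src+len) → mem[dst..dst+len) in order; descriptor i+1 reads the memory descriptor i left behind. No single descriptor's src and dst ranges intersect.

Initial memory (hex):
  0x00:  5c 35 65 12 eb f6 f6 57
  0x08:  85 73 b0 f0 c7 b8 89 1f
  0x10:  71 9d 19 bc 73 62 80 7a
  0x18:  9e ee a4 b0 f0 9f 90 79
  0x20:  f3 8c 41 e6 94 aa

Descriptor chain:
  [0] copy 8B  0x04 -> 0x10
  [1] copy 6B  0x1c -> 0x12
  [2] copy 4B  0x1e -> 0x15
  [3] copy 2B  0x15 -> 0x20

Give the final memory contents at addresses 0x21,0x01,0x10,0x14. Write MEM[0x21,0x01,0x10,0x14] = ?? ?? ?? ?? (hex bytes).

MEM[0x21,0x01,0x10,0x14] = 79 35 eb 90

#0 dst[0x10+8] := {0xeb,0xf6,0xf6,0x57,0x85,0x73,0xb0,0xf0}
#1 dst[0x12+6] := {0xf0,0x9f,0x90,0x79,0xf3,0x8c}
#2 dst[0x15+4] := {0x90,0x79,0xf3,0x8c}
#3 dst[0x20+2] := {0x90,0x79}
query mem[0x21]=0x79, mem[0x01]=0x35, mem[0x10]=0xeb, mem[0x14]=0x90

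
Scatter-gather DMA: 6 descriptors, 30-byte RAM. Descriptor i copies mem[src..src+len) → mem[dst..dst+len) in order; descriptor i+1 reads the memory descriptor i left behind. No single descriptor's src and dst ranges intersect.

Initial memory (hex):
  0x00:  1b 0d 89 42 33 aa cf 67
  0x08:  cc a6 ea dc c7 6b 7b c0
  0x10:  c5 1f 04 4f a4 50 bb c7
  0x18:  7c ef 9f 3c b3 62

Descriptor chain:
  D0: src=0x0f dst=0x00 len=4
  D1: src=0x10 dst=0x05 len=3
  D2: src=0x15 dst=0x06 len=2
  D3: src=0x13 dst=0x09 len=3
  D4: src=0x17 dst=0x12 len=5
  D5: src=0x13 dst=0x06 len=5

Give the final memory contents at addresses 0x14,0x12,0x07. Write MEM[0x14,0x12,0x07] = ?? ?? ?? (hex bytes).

MEM[0x14,0x12,0x07] = ef c7 ef

  after D0: wrote 4B at 0x00 = c0c51f04
  after D1: wrote 3B at 0x05 = c51f04
  after D2: wrote 2B at 0x06 = 50bb
  after D3: wrote 3B at 0x09 = 4fa450
  after D4: wrote 5B at 0x12 = c77cef9f3c
  after D5: wrote 5B at 0x06 = 7cef9f3cc7
query mem[0x14]=0xef, mem[0x12]=0xc7, mem[0x07]=0xef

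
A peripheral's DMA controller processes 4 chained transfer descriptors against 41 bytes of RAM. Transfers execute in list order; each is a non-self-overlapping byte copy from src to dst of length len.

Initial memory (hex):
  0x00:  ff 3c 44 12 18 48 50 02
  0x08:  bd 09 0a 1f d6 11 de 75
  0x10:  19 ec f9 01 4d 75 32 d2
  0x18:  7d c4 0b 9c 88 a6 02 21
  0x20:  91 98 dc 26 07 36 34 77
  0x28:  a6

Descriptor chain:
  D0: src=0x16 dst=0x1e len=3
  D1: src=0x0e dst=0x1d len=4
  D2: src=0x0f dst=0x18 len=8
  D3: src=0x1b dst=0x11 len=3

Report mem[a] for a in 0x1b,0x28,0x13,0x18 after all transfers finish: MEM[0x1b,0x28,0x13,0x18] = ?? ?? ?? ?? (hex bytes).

MEM[0x1b,0x28,0x13,0x18] = f9 a6 4d 75

D0: mem[0x1e..0x20] <- [32 d2 7d]
D1: mem[0x1d..0x20] <- [de 75 19 ec]
D2: mem[0x18..0x1f] <- [75 19 ec f9 01 4d 75 32]
D3: mem[0x11..0x13] <- [f9 01 4d]
query mem[0x1b]=0xf9, mem[0x28]=0xa6, mem[0x13]=0x4d, mem[0x18]=0x75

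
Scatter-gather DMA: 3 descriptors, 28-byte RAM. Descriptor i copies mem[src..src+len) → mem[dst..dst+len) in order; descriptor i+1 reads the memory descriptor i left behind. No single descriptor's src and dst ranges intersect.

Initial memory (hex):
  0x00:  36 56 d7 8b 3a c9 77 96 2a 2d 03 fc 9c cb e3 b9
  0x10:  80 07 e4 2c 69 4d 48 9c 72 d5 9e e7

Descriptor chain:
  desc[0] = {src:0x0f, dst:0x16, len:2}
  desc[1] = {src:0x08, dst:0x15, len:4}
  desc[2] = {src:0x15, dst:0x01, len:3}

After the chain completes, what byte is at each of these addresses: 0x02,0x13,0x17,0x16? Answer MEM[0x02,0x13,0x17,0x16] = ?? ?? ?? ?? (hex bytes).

#0 dst[0x16+2] := {0xb9,0x80}
#1 dst[0x15+4] := {0x2a,0x2d,0x03,0xfc}
#2 dst[0x01+3] := {0x2a,0x2d,0x03}
query mem[0x02]=0x2d, mem[0x13]=0x2c, mem[0x17]=0x03, mem[0x16]=0x2d

MEM[0x02,0x13,0x17,0x16] = 2d 2c 03 2d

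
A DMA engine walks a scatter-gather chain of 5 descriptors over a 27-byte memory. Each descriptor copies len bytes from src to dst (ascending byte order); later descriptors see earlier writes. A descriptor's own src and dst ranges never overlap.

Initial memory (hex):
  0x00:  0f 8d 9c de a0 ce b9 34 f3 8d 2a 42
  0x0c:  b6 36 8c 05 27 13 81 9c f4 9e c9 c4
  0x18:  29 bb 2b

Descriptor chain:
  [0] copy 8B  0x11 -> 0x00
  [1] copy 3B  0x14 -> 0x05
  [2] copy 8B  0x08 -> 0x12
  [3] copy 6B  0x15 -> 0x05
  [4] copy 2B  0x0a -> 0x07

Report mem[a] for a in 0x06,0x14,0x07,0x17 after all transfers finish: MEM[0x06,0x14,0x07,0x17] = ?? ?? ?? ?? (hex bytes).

#0 dst[0x00+8] := {0x13,0x81,0x9c,0xf4,0x9e,0xc9,0xc4,0x29}
#1 dst[0x05+3] := {0xf4,0x9e,0xc9}
#2 dst[0x12+8] := {0xf3,0x8d,0x2a,0x42,0xb6,0x36,0x8c,0x05}
#3 dst[0x05+6] := {0x42,0xb6,0x36,0x8c,0x05,0x2b}
#4 dst[0x07+2] := {0x2b,0x42}
query mem[0x06]=0xb6, mem[0x14]=0x2a, mem[0x07]=0x2b, mem[0x17]=0x36

MEM[0x06,0x14,0x07,0x17] = b6 2a 2b 36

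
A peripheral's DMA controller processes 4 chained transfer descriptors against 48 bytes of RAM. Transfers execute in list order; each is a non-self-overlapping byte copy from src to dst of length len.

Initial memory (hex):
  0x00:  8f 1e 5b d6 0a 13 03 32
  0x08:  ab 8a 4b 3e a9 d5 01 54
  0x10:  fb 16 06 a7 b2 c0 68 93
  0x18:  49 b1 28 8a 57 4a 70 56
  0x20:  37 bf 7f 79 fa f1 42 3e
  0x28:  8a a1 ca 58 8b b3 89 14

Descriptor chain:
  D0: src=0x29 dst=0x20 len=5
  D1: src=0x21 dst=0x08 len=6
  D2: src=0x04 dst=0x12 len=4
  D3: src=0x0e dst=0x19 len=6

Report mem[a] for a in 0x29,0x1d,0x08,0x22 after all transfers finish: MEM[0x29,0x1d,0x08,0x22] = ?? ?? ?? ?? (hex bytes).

  after D0: wrote 5B at 0x20 = a1ca588bb3
  after D1: wrote 6B at 0x08 = ca588bb3f142
  after D2: wrote 4B at 0x12 = 0a130332
  after D3: wrote 6B at 0x19 = 0154fb160a13
query mem[0x29]=0xa1, mem[0x1d]=0x0a, mem[0x08]=0xca, mem[0x22]=0x58

MEM[0x29,0x1d,0x08,0x22] = a1 0a ca 58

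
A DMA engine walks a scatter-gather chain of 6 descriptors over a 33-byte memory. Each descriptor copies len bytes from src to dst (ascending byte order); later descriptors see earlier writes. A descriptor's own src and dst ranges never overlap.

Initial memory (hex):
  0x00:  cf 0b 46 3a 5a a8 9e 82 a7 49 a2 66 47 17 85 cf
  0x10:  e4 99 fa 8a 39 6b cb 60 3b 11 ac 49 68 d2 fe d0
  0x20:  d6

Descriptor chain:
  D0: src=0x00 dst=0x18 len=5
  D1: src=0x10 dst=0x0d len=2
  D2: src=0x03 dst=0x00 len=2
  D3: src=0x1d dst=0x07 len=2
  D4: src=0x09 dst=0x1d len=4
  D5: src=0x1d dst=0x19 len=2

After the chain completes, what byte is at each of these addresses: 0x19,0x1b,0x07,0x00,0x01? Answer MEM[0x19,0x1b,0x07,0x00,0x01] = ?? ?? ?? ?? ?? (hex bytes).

MEM[0x19,0x1b,0x07,0x00,0x01] = 49 3a d2 3a 5a

D0: mem[0x18..0x1c] <- [cf 0b 46 3a 5a]
D1: mem[0x0d..0x0e] <- [e4 99]
D2: mem[0x00..0x01] <- [3a 5a]
D3: mem[0x07..0x08] <- [d2 fe]
D4: mem[0x1d..0x20] <- [49 a2 66 47]
D5: mem[0x19..0x1a] <- [49 a2]
query mem[0x19]=0x49, mem[0x1b]=0x3a, mem[0x07]=0xd2, mem[0x00]=0x3a, mem[0x01]=0x5a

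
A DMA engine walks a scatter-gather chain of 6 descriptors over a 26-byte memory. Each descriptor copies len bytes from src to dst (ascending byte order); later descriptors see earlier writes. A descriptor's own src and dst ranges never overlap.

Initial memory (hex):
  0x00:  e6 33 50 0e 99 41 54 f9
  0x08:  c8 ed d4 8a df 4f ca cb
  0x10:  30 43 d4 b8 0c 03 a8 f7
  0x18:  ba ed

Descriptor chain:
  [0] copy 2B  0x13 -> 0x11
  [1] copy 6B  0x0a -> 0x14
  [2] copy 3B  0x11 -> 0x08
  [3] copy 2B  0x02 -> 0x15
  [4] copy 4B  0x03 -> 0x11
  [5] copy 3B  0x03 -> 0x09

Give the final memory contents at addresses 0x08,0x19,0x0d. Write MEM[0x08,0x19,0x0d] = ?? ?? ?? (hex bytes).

[0] 0x13->0x11 len=2 : b8 0c
[1] 0x0a->0x14 len=6 : d4 8a df 4f ca cb
[2] 0x11->0x08 len=3 : b8 0c b8
[3] 0x02->0x15 len=2 : 50 0e
[4] 0x03->0x11 len=4 : 0e 99 41 54
[5] 0x03->0x09 len=3 : 0e 99 41
query mem[0x08]=0xb8, mem[0x19]=0xcb, mem[0x0d]=0x4f

MEM[0x08,0x19,0x0d] = b8 cb 4f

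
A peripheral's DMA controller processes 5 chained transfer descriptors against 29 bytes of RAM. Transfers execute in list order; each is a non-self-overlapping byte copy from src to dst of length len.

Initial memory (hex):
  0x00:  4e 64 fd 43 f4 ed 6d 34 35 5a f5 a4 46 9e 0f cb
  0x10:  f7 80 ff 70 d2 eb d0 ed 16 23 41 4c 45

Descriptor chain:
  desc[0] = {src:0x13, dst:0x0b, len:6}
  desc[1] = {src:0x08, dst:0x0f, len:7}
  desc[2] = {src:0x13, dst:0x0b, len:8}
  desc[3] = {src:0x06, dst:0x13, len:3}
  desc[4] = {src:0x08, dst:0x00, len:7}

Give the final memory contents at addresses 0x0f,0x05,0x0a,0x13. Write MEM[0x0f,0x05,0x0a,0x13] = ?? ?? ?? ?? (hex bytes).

  after D0: wrote 6B at 0x0b = 70d2ebd0ed16
  after D1: wrote 7B at 0x0f = 355af570d2ebd0
  after D2: wrote 8B at 0x0b = d2ebd0d0ed162341
  after D3: wrote 3B at 0x13 = 6d3435
  after D4: wrote 7B at 0x00 = 355af5d2ebd0d0
query mem[0x0f]=0xed, mem[0x05]=0xd0, mem[0x0a]=0xf5, mem[0x13]=0x6d

MEM[0x0f,0x05,0x0a,0x13] = ed d0 f5 6d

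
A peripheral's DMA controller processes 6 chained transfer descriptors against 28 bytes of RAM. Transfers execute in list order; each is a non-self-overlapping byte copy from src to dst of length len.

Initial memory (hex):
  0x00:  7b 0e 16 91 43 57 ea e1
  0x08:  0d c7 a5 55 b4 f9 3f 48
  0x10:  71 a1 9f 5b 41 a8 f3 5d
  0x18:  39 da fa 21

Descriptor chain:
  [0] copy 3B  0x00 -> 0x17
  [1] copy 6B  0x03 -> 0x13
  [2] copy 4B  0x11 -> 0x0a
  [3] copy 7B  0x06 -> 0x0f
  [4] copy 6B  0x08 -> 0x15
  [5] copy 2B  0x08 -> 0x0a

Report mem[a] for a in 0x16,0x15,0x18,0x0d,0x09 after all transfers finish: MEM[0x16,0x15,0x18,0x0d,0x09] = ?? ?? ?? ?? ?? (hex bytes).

MEM[0x16,0x15,0x18,0x0d,0x09] = c7 0d 9f 43 c7

  after D0: wrote 3B at 0x17 = 7b0e16
  after D1: wrote 6B at 0x13 = 914357eae10d
  after D2: wrote 4B at 0x0a = a19f9143
  after D3: wrote 7B at 0x0f = eae10dc7a19f91
  after D4: wrote 6B at 0x15 = 0dc7a19f9143
  after D5: wrote 2B at 0x0a = 0dc7
query mem[0x16]=0xc7, mem[0x15]=0x0d, mem[0x18]=0x9f, mem[0x0d]=0x43, mem[0x09]=0xc7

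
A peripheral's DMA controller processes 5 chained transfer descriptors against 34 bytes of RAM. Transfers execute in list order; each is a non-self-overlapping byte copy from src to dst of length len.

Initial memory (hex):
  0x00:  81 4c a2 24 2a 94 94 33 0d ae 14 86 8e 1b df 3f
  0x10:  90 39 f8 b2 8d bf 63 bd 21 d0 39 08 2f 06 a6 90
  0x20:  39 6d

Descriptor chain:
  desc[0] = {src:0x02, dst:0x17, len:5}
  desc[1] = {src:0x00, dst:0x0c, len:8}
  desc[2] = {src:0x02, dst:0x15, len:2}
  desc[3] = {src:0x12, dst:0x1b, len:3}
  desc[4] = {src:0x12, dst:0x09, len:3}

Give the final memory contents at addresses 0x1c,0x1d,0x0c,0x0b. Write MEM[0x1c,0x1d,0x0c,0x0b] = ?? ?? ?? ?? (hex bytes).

[0] 0x02->0x17 len=5 : a2 24 2a 94 94
[1] 0x00->0x0c len=8 : 81 4c a2 24 2a 94 94 33
[2] 0x02->0x15 len=2 : a2 24
[3] 0x12->0x1b len=3 : 94 33 8d
[4] 0x12->0x09 len=3 : 94 33 8d
query mem[0x1c]=0x33, mem[0x1d]=0x8d, mem[0x0c]=0x81, mem[0x0b]=0x8d

MEM[0x1c,0x1d,0x0c,0x0b] = 33 8d 81 8d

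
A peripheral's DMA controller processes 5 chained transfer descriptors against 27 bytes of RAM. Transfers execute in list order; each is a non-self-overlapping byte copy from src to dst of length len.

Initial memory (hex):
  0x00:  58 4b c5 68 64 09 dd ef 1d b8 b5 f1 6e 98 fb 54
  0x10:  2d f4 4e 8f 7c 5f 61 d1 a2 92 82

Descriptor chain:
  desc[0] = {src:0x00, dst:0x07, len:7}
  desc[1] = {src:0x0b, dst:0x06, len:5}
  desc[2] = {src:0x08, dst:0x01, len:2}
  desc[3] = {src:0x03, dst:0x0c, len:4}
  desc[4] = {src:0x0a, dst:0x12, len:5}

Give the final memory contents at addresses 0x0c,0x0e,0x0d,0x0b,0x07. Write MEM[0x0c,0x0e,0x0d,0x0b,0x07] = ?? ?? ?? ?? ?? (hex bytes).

D0: mem[0x07..0x0d] <- [58 4b c5 68 64 09 dd]
D1: mem[0x06..0x0a] <- [64 09 dd fb 54]
D2: mem[0x01..0x02] <- [dd fb]
D3: mem[0x0c..0x0f] <- [68 64 09 64]
D4: mem[0x12..0x16] <- [54 64 68 64 09]
query mem[0x0c]=0x68, mem[0x0e]=0x09, mem[0x0d]=0x64, mem[0x0b]=0x64, mem[0x07]=0x09

MEM[0x0c,0x0e,0x0d,0x0b,0x07] = 68 09 64 64 09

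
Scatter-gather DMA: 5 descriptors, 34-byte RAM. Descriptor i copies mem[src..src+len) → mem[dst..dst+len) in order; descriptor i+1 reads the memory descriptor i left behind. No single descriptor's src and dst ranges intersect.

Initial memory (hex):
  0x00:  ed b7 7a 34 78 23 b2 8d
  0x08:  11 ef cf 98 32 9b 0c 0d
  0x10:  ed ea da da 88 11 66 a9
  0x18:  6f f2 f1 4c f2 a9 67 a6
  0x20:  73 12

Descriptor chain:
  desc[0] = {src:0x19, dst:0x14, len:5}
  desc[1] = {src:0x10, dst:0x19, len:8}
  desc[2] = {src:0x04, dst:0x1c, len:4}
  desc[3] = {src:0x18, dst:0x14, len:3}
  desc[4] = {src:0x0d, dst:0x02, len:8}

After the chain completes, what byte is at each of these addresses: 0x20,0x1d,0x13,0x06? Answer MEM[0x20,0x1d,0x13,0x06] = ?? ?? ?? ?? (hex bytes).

D0: mem[0x14..0x18] <- [f2 f1 4c f2 a9]
D1: mem[0x19..0x20] <- [ed ea da da f2 f1 4c f2]
D2: mem[0x1c..0x1f] <- [78 23 b2 8d]
D3: mem[0x14..0x16] <- [a9 ed ea]
D4: mem[0x02..0x09] <- [9b 0c 0d ed ea da da a9]
query mem[0x20]=0xf2, mem[0x1d]=0x23, mem[0x13]=0xda, mem[0x06]=0xea

MEM[0x20,0x1d,0x13,0x06] = f2 23 da ea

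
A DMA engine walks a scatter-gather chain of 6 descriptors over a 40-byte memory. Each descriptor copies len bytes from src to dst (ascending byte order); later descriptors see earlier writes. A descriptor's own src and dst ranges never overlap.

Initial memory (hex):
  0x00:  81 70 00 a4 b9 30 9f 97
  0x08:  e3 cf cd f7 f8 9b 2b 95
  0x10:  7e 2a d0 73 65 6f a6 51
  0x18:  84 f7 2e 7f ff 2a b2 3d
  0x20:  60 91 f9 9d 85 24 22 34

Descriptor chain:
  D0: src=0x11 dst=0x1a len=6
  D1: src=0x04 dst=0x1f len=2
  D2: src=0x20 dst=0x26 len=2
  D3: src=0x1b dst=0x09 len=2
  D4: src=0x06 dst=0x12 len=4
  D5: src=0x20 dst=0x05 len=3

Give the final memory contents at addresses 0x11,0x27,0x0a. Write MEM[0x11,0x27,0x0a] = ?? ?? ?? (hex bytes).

MEM[0x11,0x27,0x0a] = 2a 91 73

[0] 0x11->0x1a len=6 : 2a d0 73 65 6f a6
[1] 0x04->0x1f len=2 : b9 30
[2] 0x20->0x26 len=2 : 30 91
[3] 0x1b->0x09 len=2 : d0 73
[4] 0x06->0x12 len=4 : 9f 97 e3 d0
[5] 0x20->0x05 len=3 : 30 91 f9
query mem[0x11]=0x2a, mem[0x27]=0x91, mem[0x0a]=0x73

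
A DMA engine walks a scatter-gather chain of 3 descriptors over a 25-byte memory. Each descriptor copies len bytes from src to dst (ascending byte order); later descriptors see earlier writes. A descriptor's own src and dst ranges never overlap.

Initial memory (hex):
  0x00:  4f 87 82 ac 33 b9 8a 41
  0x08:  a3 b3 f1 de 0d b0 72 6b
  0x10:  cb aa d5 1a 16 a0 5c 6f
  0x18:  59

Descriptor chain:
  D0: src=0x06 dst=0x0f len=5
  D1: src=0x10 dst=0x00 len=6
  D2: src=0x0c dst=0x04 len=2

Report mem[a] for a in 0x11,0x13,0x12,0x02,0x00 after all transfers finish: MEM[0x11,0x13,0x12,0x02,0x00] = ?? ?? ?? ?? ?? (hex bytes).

[0] 0x06->0x0f len=5 : 8a 41 a3 b3 f1
[1] 0x10->0x00 len=6 : 41 a3 b3 f1 16 a0
[2] 0x0c->0x04 len=2 : 0d b0
query mem[0x11]=0xa3, mem[0x13]=0xf1, mem[0x12]=0xb3, mem[0x02]=0xb3, mem[0x00]=0x41

MEM[0x11,0x13,0x12,0x02,0x00] = a3 f1 b3 b3 41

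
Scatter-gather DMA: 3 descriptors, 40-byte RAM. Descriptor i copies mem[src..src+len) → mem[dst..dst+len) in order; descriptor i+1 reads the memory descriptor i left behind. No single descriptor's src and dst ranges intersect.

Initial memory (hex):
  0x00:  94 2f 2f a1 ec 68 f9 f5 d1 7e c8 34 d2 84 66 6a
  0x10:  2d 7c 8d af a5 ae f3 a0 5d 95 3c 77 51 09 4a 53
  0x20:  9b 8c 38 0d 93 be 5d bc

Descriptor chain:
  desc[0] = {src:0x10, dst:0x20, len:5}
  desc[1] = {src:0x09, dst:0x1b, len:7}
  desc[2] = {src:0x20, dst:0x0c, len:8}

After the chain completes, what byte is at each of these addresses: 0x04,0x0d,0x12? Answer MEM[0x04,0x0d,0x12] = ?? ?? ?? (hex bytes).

[0] 0x10->0x20 len=5 : 2d 7c 8d af a5
[1] 0x09->0x1b len=7 : 7e c8 34 d2 84 66 6a
[2] 0x20->0x0c len=8 : 66 6a 8d af a5 be 5d bc
query mem[0x04]=0xec, mem[0x0d]=0x6a, mem[0x12]=0x5d

MEM[0x04,0x0d,0x12] = ec 6a 5d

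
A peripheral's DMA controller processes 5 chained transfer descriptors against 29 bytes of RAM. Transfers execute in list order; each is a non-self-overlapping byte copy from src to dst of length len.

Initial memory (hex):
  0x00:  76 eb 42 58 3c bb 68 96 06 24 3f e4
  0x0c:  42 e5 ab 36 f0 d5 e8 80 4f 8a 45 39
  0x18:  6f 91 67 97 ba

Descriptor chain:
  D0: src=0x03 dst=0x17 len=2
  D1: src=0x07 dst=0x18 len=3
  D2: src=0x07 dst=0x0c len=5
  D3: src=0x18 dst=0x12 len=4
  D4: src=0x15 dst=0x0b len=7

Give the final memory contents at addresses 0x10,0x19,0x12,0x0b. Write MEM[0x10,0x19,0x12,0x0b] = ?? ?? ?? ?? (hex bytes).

#0 dst[0x17+2] := {0x58,0x3c}
#1 dst[0x18+3] := {0x96,0x06,0x24}
#2 dst[0x0c+5] := {0x96,0x06,0x24,0x3f,0xe4}
#3 dst[0x12+4] := {0x96,0x06,0x24,0x97}
#4 dst[0x0b+7] := {0x97,0x45,0x58,0x96,0x06,0x24,0x97}
query mem[0x10]=0x24, mem[0x19]=0x06, mem[0x12]=0x96, mem[0x0b]=0x97

MEM[0x10,0x19,0x12,0x0b] = 24 06 96 97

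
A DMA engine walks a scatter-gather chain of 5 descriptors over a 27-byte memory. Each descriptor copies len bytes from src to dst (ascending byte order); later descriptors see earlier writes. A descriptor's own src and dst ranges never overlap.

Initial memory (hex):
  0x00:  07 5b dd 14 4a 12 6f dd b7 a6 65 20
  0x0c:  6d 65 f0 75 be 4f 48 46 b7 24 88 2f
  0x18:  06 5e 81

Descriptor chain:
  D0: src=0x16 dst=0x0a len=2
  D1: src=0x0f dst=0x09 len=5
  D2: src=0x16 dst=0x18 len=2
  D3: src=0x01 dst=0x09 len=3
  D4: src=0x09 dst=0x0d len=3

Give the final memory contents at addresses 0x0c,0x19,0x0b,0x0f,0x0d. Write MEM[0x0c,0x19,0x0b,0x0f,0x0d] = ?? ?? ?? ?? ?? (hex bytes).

D0: mem[0x0a..0x0b] <- [88 2f]
D1: mem[0x09..0x0d] <- [75 be 4f 48 46]
D2: mem[0x18..0x19] <- [88 2f]
D3: mem[0x09..0x0b] <- [5b dd 14]
D4: mem[0x0d..0x0f] <- [5b dd 14]
query mem[0x0c]=0x48, mem[0x19]=0x2f, mem[0x0b]=0x14, mem[0x0f]=0x14, mem[0x0d]=0x5b

MEM[0x0c,0x19,0x0b,0x0f,0x0d] = 48 2f 14 14 5b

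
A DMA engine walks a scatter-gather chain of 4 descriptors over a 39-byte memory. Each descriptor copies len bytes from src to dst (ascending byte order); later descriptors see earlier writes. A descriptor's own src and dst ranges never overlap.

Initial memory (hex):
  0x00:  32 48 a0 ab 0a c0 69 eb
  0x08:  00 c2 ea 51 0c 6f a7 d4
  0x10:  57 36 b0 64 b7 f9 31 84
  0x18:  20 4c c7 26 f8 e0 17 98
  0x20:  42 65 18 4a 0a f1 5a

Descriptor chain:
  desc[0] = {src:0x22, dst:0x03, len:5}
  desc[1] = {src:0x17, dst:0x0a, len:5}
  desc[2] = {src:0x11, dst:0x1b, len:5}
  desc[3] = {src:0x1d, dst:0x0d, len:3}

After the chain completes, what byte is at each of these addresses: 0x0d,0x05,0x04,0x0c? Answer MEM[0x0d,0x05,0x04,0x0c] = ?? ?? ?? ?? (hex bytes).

MEM[0x0d,0x05,0x04,0x0c] = 64 0a 4a 4c

[0] 0x22->0x03 len=5 : 18 4a 0a f1 5a
[1] 0x17->0x0a len=5 : 84 20 4c c7 26
[2] 0x11->0x1b len=5 : 36 b0 64 b7 f9
[3] 0x1d->0x0d len=3 : 64 b7 f9
query mem[0x0d]=0x64, mem[0x05]=0x0a, mem[0x04]=0x4a, mem[0x0c]=0x4c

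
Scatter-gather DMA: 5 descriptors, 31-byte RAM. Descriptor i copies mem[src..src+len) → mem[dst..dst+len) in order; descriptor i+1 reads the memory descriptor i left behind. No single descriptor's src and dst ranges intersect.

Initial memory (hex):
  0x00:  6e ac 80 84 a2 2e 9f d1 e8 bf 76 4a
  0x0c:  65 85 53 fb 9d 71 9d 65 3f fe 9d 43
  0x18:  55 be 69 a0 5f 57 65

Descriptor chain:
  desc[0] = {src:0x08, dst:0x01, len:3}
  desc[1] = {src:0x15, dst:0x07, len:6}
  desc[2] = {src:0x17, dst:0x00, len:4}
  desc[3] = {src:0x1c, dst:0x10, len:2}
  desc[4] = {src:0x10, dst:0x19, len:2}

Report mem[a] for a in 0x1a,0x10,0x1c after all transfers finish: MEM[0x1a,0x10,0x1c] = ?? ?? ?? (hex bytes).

  after D0: wrote 3B at 0x01 = e8bf76
  after D1: wrote 6B at 0x07 = fe9d4355be69
  after D2: wrote 4B at 0x00 = 4355be69
  after D3: wrote 2B at 0x10 = 5f57
  after D4: wrote 2B at 0x19 = 5f57
query mem[0x1a]=0x57, mem[0x10]=0x5f, mem[0x1c]=0x5f

MEM[0x1a,0x10,0x1c] = 57 5f 5f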